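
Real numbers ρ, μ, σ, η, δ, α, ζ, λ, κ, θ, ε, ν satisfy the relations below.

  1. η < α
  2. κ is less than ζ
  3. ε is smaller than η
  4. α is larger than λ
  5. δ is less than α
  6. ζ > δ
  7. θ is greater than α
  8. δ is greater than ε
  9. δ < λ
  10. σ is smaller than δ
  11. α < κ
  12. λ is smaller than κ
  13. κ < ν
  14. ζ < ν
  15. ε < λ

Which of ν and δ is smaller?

δ

The relevant relations are δ < λ; λ < α; α < κ; κ < ζ; ζ < ν.
Together: δ < λ < α < κ < ζ < ν.
So δ < ν; δ is the smaller of the two.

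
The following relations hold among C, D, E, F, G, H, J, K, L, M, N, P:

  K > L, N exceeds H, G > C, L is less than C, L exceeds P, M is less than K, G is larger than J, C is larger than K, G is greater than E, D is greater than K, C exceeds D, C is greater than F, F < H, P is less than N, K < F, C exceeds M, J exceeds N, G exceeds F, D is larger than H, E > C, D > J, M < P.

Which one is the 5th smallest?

F

The consecutive relations fix a unique order: M < P < L < K < F < H < N < J < D < C < E < G.
The 5th smallest is F.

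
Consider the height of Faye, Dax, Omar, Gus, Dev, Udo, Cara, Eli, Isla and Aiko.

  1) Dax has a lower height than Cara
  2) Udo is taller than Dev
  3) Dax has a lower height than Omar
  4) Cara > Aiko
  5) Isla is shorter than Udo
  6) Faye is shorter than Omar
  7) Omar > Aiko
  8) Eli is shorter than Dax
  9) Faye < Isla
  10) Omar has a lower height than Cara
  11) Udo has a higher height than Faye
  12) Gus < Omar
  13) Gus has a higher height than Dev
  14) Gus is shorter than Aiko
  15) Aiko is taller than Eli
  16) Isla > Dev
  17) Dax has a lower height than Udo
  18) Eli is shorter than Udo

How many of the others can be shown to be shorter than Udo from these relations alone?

5

From Udo the given relations immediately reach Eli, Dev, Faye, Dax, Isla.
No other element is forced below Udo by the given relations, so the count is 5.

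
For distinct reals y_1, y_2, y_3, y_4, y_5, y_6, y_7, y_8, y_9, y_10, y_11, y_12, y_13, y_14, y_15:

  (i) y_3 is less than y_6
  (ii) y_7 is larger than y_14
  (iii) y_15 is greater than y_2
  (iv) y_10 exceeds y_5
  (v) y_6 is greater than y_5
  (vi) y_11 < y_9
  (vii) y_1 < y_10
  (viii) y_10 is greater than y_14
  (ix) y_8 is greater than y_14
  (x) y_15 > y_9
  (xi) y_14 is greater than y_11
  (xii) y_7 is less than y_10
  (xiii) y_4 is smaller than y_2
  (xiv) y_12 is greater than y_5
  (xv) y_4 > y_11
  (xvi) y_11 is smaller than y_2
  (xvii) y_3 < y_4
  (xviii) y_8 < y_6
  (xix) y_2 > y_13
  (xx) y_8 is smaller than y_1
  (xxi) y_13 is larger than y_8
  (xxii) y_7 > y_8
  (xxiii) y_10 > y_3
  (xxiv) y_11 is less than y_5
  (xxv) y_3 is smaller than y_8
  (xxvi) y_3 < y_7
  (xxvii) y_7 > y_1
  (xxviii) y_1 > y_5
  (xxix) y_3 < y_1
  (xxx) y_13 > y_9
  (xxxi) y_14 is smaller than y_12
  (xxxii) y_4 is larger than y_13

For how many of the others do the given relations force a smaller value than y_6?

The elements the relations force below y_6 are y_11, y_14, y_3, y_5, y_8 — no chain reaches any other.
That is 5.

5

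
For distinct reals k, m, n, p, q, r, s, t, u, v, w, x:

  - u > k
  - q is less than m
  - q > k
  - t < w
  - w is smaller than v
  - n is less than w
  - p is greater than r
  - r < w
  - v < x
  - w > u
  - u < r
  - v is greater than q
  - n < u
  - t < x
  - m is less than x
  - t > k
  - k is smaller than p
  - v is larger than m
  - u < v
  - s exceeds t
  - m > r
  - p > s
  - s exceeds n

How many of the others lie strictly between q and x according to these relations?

2

Chaining upward from q reaches: m, v.
Chaining downward from x reaches: k, t, n, u, r, m, w, v.
Strictly between q and x are those in both lists: m, v — 2 elements.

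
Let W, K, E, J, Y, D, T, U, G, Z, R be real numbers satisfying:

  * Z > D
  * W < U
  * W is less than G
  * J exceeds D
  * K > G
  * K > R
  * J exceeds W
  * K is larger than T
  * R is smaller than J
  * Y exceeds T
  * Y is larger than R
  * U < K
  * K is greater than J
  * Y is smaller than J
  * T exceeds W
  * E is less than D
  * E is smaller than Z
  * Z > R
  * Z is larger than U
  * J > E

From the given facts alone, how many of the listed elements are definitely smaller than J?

From J the given relations immediately reach E, D, W, R, Y.
From those, T — 6 in total.
No other element is forced below J by the given relations, so the count is 6.

6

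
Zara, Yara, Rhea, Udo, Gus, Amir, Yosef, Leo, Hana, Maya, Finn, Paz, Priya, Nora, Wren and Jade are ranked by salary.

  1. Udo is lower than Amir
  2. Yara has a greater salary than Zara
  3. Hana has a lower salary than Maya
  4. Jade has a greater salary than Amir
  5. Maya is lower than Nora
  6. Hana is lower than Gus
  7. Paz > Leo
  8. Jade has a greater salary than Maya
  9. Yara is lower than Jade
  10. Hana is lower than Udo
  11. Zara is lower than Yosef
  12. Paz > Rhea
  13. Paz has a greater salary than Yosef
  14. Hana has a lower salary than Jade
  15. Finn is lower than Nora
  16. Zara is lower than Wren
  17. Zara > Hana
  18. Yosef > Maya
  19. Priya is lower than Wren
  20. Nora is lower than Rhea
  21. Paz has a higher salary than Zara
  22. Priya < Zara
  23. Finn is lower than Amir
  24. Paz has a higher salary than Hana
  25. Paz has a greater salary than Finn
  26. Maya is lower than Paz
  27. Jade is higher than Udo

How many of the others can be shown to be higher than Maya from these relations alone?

From Maya the given relations immediately reach Nora, Jade, Yosef, Paz.
From those, Rhea — 5 in total.
Nothing else is reachable above Maya; 5 in all.

5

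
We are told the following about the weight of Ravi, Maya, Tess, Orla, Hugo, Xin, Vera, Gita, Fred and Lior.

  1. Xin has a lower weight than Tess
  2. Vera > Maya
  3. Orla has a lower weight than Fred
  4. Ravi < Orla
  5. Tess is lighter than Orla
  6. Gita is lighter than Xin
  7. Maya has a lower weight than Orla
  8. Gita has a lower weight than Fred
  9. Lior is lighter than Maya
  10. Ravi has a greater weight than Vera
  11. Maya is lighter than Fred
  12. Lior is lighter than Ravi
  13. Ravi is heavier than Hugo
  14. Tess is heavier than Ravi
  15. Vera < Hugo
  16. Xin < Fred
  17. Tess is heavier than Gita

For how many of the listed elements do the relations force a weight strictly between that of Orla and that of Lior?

Chaining upward from Lior reaches: Maya, Vera, Hugo, Ravi, Tess, Fred.
Chaining downward from Orla reaches: Gita, Maya, Xin, Vera, Hugo, Ravi, Tess.
Strictly between Lior and Orla are those in both lists: Maya, Vera, Hugo, Ravi, Tess — 5 elements.

5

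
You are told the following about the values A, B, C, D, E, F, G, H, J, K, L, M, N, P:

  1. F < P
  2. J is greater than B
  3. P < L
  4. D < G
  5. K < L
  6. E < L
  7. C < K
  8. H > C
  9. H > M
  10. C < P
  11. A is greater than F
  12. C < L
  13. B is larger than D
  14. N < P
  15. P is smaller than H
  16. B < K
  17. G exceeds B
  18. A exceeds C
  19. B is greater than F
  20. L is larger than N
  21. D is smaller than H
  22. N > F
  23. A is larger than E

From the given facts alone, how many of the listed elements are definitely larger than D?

6

The elements the relations force above D are B, K, J, G, L, H — no chain reaches any other.
That is 6.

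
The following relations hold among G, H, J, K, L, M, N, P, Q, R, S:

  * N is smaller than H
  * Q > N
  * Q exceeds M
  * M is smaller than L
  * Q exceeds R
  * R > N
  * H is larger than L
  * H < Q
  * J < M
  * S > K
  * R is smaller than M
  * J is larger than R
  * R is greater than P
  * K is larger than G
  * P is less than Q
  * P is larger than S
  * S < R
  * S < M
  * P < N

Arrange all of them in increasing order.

Nothing is placed below G, so it is least; from there G < K; K < S; S < P; P < N; N < R; R < J; J < M; M < L; L < H; H < Q, each given directly.

G < K < S < P < N < R < J < M < L < H < Q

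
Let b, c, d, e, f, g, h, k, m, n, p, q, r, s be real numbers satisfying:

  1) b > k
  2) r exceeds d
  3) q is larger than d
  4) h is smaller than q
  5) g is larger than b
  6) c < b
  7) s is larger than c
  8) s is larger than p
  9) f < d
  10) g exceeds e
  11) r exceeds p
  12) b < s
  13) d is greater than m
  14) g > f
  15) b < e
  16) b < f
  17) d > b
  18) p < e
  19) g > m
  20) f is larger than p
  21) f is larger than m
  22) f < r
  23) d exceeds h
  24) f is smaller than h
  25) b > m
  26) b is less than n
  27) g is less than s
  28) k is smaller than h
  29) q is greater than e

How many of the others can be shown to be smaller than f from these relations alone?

From f the given relations immediately reach m, p, b.
From those, k, c — 5 in total.
Nothing else is reachable below f; 5 in all.

5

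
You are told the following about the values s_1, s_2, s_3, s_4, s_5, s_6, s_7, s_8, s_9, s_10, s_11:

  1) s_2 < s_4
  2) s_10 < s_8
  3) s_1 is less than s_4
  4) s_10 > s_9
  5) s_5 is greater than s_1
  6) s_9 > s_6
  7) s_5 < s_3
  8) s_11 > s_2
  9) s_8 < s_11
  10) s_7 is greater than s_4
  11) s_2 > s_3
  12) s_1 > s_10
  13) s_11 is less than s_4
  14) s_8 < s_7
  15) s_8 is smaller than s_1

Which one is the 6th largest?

The consecutive relations fix a unique order: s_6 < s_9 < s_10 < s_8 < s_1 < s_5 < s_3 < s_2 < s_11 < s_4 < s_7.
The 6th largest is s_5.

s_5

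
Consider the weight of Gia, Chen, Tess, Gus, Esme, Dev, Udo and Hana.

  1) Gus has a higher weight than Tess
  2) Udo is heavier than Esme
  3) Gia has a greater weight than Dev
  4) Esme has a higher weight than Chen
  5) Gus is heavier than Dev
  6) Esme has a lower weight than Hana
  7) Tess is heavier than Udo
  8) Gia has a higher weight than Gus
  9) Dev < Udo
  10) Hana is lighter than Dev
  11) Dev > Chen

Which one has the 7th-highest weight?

Esme

Piecing the relations together gives one ordering: Chen < Esme < Hana < Dev < Udo < Tess < Gus < Gia.
The 7th largest is Esme.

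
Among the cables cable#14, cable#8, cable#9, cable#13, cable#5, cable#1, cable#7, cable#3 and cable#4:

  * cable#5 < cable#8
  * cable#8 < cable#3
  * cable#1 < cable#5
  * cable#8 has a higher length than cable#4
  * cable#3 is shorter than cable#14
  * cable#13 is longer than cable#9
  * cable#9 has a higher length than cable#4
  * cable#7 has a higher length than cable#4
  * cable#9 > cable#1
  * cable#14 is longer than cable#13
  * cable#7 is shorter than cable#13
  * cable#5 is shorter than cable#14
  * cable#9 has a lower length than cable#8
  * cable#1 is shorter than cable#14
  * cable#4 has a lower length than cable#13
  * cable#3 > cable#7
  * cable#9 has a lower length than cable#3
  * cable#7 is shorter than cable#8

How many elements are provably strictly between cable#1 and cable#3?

The relations place cable#1 below cable#3. An element lies strictly between them when it is forced above cable#1 and also forced below cable#3.
Above cable#1: {cable#5, cable#9, cable#8, cable#13, cable#14}. Below cable#3: {cable#4, cable#5, cable#7, cable#9, cable#8}.
Intersection: {cable#5, cable#9, cable#8} — 3.

3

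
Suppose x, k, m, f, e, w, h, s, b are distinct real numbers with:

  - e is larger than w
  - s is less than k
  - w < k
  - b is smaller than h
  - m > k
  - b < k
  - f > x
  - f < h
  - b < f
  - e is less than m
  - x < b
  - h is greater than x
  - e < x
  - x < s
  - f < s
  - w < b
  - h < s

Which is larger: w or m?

m

The relevant relations are w < e; e < x; x < b; b < f; f < h; h < s; s < k; k < m.
Chaining these gives w < e < x < b < f < h < s < k < m.
So w < m; m is the larger of the two.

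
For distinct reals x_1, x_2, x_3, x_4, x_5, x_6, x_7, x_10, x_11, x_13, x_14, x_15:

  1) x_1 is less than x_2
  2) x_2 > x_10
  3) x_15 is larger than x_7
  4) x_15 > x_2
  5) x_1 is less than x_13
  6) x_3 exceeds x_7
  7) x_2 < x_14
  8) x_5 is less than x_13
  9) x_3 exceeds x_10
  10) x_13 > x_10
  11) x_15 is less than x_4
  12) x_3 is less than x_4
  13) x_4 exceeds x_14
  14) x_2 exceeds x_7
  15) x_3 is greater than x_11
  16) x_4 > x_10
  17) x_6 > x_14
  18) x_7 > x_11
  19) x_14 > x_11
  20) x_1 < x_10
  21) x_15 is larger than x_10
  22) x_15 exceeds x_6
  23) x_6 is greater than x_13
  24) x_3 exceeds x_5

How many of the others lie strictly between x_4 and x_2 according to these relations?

3

Chaining upward from x_2 reaches: x_14, x_6, x_15.
Chaining downward from x_4 reaches: x_5, x_11, x_7, x_1, x_10, x_13, x_14, x_6, x_15, x_3.
Strictly between x_2 and x_4 are those in both lists: x_14, x_6, x_15 — 3 elements.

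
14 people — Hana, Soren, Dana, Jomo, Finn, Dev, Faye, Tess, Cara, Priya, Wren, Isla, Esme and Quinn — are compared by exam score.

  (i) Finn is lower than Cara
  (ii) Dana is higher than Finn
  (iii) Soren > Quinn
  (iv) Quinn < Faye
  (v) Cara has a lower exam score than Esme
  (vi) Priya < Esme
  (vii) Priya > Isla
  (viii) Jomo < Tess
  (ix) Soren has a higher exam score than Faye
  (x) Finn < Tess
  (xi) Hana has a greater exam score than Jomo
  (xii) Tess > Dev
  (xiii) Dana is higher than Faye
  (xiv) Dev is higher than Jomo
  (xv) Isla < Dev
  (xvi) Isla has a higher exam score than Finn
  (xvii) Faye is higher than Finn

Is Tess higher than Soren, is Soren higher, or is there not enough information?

undetermined

Following every chain through Tess: below Tess we get Jomo, Finn, Isla, Dev.
Soren is not reached, and no chain runs the other way from Soren to Tess.
So the given relations leave the order of Tess and Soren undetermined.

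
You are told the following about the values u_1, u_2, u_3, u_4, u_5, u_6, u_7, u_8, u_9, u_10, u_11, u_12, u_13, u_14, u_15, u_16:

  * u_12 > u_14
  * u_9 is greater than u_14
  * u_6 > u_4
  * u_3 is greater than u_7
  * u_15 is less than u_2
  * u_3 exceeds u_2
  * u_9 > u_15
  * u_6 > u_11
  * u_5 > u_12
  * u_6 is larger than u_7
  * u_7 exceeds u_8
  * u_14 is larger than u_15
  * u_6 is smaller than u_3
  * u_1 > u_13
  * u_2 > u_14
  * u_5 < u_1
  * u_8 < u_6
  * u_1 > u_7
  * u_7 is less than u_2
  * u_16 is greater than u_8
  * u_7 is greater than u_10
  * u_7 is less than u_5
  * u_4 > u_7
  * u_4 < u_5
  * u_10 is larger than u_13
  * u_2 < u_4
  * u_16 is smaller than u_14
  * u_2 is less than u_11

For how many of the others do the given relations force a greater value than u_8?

Directly above u_8: u_16, u_7, u_6.
One step further: u_14, u_2, u_4, u_5, u_3, u_1 (9 so far).
One step further: u_12, u_9, u_11 (12 so far).
Nothing else is reachable above u_8; 12 in all.

12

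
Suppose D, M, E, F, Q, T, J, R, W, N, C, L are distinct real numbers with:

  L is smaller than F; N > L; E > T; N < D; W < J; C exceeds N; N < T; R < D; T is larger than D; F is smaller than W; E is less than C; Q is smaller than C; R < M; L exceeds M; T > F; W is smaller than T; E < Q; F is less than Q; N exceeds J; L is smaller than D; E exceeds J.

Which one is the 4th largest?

Chaining the given pairs: R < M < L < F < W < J < N < D < T < E < Q < C.
The 4th largest is T.

T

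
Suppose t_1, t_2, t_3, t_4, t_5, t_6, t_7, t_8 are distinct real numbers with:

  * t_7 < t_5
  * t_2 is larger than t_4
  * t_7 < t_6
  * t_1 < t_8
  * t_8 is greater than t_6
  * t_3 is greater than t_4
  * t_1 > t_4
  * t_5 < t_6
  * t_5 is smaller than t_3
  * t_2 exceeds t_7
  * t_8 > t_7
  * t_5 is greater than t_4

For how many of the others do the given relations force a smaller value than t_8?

From t_8 the given relations immediately reach t_7, t_1, t_6.
From those, t_4, t_5 — 5 in total.
No other element is forced below t_8 by the given relations, so the count is 5.

5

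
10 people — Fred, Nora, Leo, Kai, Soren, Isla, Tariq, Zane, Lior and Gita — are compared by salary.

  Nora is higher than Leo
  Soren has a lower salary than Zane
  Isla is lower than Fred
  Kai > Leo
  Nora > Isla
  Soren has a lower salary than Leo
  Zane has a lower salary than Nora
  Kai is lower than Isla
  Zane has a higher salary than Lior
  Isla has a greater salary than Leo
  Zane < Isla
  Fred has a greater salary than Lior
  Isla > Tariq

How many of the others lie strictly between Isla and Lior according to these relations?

The relations place Lior below Isla. An element lies strictly between them when it is forced above Lior and also forced below Isla.
Above Lior: {Zane, Fred, Nora}. Below Isla: {Soren, Tariq, Leo, Zane, Kai}.
Intersection: {Zane} — 1.

1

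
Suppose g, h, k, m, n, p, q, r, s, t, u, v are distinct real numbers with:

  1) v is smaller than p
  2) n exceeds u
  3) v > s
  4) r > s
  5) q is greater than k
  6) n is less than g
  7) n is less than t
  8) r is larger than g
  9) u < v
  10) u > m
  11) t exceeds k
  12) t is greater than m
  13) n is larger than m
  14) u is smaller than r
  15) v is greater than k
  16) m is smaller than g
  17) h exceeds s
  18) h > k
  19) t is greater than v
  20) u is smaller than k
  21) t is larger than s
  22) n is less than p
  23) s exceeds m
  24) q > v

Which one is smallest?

m

Chaining upward from m: directly above it, u, n, s, g, t; then k, h, v, p, r; then q.
That covers every other element, and nothing is given below m, so m is the smallest.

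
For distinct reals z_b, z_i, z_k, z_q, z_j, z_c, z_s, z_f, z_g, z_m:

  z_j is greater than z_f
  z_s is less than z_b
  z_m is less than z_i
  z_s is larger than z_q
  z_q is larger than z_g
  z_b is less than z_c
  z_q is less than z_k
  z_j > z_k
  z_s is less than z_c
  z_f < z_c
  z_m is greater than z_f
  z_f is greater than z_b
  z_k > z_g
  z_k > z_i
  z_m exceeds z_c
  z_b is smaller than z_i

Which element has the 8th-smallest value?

z_i

Chaining the given pairs: z_g < z_q < z_s < z_b < z_f < z_c < z_m < z_i < z_k < z_j.
The 8th smallest is z_i.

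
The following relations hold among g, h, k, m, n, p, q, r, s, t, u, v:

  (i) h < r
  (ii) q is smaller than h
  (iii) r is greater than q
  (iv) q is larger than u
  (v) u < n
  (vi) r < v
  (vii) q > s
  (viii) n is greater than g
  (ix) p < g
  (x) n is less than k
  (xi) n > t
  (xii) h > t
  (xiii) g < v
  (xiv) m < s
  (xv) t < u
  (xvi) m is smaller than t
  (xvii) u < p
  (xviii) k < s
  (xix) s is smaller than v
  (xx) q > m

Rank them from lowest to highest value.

The consecutive links are each given: m < t; t < u; u < p; p < g; g < n; n < k; k < s; s < q; q < h; h < r; r < v.

m < t < u < p < g < n < k < s < q < h < r < v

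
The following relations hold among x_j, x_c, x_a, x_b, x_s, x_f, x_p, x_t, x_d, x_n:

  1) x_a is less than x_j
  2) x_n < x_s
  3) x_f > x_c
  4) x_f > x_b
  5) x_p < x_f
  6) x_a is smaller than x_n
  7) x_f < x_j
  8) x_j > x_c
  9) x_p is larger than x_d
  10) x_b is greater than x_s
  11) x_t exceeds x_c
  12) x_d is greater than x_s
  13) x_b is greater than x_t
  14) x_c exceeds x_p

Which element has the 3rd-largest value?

The consecutive relations fix a unique order: x_a < x_n < x_s < x_d < x_p < x_c < x_t < x_b < x_f < x_j.
The 3rd largest is x_b.

x_b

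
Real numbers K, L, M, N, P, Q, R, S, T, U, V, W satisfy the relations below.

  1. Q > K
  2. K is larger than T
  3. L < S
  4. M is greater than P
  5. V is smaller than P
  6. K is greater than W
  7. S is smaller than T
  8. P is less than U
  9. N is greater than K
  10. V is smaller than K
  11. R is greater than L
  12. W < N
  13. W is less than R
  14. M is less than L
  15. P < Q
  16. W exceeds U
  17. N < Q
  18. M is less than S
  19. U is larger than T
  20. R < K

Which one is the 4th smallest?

The consecutive relations fix a unique order: V < P < M < L < S < T < U < W < R < K < N < Q.
Counting 4 from the smallest end gives L.

L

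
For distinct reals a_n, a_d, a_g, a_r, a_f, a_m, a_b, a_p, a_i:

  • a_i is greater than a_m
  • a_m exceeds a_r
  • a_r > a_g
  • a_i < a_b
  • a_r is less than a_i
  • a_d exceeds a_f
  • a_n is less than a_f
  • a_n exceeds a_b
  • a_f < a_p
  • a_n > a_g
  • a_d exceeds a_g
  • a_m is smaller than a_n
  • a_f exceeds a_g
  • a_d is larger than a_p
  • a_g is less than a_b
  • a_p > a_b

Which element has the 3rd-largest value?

Chaining the given pairs: a_g < a_r < a_m < a_i < a_b < a_n < a_f < a_p < a_d.
The 3rd largest is a_f.

a_f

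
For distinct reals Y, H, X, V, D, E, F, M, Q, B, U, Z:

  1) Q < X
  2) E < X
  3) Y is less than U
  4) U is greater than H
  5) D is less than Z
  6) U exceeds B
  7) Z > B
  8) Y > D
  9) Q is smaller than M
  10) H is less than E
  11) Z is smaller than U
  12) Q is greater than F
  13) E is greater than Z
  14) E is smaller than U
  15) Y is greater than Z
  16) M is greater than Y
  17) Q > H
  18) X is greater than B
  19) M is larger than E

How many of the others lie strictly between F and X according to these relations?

1

The relations place F below X. An element lies strictly between them when it is forced above F and also forced below X.
Above F: {Q, M}. Below X: {H, D, B, Z, Q, E}.
Intersection: {Q} — 1.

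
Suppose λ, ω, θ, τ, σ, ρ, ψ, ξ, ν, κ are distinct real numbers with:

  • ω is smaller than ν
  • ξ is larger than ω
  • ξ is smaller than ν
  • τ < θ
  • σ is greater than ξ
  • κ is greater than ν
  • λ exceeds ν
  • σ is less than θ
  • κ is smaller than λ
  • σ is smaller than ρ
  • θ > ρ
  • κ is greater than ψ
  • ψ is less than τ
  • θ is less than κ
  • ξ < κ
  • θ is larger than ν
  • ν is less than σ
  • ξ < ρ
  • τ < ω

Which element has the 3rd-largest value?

The consecutive relations fix a unique order: ψ < τ < ω < ξ < ν < σ < ρ < θ < κ < λ.
The 3rd largest is θ.

θ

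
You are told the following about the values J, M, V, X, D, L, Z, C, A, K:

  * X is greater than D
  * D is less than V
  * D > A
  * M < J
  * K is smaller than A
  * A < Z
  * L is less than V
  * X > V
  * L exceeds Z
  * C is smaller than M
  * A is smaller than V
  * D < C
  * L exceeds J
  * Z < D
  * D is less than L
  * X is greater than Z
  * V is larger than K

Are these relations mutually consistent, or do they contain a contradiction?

consistent

Every relation is compatible with K < A < Z < D < C < M < J < L < V < X; the set is consistent.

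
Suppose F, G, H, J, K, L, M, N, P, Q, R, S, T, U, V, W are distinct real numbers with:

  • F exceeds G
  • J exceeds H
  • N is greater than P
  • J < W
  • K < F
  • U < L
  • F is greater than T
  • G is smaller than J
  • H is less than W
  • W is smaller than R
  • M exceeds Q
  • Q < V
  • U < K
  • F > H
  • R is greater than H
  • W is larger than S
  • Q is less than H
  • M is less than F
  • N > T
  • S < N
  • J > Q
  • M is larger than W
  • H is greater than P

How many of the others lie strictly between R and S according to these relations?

Chaining upward from S reaches: W, M, N, F.
Chaining downward from R reaches: Q, P, H, G, J, W.
Strictly between S and R are those in both lists: W — 1 element.

1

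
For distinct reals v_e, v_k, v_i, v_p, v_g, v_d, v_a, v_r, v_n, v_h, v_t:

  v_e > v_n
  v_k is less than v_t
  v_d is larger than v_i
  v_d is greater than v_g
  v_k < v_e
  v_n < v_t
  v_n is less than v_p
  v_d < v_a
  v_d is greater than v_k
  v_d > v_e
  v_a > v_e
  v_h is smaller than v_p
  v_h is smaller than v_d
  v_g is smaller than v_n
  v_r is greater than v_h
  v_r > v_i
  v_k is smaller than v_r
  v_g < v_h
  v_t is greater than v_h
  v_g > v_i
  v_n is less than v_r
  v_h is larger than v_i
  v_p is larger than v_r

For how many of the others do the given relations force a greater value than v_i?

9

The elements the relations force above v_i are v_g, v_h, v_n, v_e, v_r, v_p, v_t, v_d, v_a — no chain reaches any other.
That is 9.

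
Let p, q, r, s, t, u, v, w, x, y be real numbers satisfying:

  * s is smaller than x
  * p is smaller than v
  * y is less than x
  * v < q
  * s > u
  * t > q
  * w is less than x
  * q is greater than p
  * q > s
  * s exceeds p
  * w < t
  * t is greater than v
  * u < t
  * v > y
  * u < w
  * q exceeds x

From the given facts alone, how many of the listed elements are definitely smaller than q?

From q the given relations immediately reach p, s, v, x.
From those, u, w, y — 7 in total.
No other element is forced below q by the given relations, so the count is 7.

7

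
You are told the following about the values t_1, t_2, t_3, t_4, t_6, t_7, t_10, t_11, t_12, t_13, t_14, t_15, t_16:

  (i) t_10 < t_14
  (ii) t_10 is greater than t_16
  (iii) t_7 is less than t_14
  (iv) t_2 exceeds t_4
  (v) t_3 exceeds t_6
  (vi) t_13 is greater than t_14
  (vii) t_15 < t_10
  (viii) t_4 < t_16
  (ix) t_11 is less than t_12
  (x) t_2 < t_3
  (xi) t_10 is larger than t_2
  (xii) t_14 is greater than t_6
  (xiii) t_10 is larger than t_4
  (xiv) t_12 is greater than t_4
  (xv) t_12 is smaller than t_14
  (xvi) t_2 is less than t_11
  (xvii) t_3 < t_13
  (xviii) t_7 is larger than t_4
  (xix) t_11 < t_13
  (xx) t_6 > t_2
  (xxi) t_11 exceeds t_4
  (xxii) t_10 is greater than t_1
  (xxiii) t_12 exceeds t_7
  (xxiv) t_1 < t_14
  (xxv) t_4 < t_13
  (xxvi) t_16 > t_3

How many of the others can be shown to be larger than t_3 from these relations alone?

4

From t_3 the given relations immediately reach t_16, t_13.
From those, t_10 — 3 in total.
From those, t_14 — 4 in total.
No other element is forced above t_3 by the given relations, so the count is 4.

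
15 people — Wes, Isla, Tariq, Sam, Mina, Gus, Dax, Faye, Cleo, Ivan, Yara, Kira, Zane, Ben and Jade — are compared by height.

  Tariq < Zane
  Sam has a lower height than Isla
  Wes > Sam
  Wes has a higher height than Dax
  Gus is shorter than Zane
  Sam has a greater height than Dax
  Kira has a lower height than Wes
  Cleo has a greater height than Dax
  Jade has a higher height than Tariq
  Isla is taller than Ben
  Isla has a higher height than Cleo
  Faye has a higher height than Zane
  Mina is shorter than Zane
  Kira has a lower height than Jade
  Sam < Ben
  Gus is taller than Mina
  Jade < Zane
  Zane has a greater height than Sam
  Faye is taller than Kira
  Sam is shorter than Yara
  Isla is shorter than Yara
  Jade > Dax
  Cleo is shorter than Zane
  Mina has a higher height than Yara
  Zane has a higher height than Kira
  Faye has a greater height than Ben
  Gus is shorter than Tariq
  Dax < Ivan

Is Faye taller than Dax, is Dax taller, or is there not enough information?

Following the relations from Dax: Dax < Sam < Ben < Isla < Yara < Mina < Gus < Tariq < Zane < Faye.
So Faye is taller.

Faye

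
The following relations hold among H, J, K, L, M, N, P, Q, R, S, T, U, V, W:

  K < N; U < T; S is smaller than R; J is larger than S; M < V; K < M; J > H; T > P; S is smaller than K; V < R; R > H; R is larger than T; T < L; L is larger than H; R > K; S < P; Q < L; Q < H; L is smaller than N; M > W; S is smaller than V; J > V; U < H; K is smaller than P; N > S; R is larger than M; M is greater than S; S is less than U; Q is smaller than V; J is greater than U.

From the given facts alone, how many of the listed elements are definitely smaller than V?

The elements the relations force below V are S, Q, K, W, M — no chain reaches any other.
That is 5.

5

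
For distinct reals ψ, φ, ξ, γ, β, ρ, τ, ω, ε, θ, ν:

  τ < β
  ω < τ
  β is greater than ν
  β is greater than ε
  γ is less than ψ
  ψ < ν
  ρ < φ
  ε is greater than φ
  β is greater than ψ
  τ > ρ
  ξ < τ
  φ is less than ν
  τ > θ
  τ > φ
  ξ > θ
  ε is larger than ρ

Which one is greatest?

β

ρ is not greatest since ρ < ε; θ is not greatest since θ < ξ; γ is not greatest since γ < ψ; φ is not greatest since φ < τ; ε is not greatest since ε < β; ξ is not greatest since ξ < τ; ψ is not greatest since ψ < β; ω is not greatest since ω < τ; τ is not greatest since τ < β; ν is not greatest since ν < β.
Only β has nothing above it, so β is the greatest.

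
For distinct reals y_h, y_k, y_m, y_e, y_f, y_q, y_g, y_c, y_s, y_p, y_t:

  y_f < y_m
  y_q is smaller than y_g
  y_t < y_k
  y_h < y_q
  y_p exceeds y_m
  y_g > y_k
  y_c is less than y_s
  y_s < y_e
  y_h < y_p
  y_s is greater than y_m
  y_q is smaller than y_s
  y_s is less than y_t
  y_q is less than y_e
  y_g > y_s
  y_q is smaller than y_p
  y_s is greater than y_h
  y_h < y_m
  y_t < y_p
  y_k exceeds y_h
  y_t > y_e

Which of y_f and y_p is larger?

y_p

Chaining the given relations: y_f < y_m < y_s < y_e < y_t < y_p.
So y_f < y_p; y_p is the larger of the two.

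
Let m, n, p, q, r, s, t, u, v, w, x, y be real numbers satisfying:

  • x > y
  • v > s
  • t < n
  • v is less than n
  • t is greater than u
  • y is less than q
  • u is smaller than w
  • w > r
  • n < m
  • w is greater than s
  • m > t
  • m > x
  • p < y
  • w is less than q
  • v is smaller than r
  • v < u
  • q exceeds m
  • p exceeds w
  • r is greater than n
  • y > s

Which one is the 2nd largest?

m

Chaining the given pairs: s < v < u < t < n < r < w < p < y < x < m < q.
Counting 2 from the largest end gives m.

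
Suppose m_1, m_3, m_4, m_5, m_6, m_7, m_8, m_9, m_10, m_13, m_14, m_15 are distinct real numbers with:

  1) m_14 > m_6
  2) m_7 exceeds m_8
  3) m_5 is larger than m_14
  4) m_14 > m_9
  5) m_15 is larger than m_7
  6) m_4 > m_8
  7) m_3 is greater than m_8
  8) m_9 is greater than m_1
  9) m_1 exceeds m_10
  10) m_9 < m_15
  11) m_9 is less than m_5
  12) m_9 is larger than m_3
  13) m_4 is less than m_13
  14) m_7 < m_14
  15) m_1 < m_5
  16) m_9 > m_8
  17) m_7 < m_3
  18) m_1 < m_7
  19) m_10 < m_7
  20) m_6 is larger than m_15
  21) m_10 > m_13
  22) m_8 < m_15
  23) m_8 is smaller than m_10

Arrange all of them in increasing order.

The consecutive links are each given: m_8 < m_4; m_4 < m_13; m_13 < m_10; m_10 < m_1; m_1 < m_7; m_7 < m_3; m_3 < m_9; m_9 < m_15; m_15 < m_6; m_6 < m_14; m_14 < m_5.

m_8 < m_4 < m_13 < m_10 < m_1 < m_7 < m_3 < m_9 < m_15 < m_6 < m_14 < m_5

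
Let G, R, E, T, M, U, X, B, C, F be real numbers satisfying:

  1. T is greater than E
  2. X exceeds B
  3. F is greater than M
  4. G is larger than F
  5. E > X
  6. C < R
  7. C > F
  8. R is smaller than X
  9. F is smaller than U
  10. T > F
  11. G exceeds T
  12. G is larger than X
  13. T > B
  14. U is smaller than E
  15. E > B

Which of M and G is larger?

G

The relevant relations are M < F; F < C; C < R; R < X; X < E; E < T; T < G.
Chaining these gives M < F < C < R < X < E < T < G.
So M < G; G is the larger of the two.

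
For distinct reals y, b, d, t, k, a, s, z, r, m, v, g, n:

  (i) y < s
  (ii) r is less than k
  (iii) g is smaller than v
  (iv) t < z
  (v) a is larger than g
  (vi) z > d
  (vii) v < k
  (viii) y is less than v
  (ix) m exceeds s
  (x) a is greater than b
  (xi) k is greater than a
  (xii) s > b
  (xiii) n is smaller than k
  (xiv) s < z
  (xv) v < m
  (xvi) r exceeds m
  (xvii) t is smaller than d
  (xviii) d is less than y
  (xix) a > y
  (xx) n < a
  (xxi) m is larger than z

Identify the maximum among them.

k

t is not greatest since t < z; n is not greatest since n < k; b is not greatest since b < a; d is not greatest since d < z; g is not greatest since g < v; y is not greatest since y < s; s is not greatest since s < z; z is not greatest since z < m; a is not greatest since a < k; v is not greatest since v < m; m is not greatest since m < r; r is not greatest since r < k.
Only k has nothing above it, so k is the maximum.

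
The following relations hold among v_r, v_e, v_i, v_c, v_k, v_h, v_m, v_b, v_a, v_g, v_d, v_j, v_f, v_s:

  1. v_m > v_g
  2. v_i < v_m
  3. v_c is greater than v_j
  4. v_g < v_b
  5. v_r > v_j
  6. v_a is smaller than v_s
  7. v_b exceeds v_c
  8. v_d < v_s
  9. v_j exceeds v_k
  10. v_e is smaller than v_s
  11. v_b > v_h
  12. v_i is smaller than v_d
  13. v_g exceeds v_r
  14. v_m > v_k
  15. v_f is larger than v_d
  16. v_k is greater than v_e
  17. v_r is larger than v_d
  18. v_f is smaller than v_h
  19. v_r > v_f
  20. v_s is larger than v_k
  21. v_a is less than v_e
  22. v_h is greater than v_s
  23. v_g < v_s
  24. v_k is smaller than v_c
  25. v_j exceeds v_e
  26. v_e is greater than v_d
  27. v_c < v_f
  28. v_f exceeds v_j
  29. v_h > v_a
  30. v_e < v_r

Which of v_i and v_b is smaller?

v_i < v_d < v_e < v_k < v_j < v_c < v_f < v_r < v_g < v_s < v_h < v_b, by transitivity through v_d, v_e, v_k, v_j, v_c, v_f, v_r, v_g, v_s, v_h.
So v_i < v_b; v_i is the smaller of the two.

v_i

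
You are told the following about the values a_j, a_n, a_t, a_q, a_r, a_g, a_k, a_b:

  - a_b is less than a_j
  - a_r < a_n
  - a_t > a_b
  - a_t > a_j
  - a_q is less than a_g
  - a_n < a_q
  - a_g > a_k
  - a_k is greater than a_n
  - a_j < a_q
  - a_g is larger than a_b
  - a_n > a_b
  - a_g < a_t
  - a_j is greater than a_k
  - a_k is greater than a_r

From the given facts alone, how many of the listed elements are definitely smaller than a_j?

Directly below a_j: a_b, a_k.
One step further: a_r, a_n (4 so far).
No other element is forced below a_j by the given relations, so the count is 4.

4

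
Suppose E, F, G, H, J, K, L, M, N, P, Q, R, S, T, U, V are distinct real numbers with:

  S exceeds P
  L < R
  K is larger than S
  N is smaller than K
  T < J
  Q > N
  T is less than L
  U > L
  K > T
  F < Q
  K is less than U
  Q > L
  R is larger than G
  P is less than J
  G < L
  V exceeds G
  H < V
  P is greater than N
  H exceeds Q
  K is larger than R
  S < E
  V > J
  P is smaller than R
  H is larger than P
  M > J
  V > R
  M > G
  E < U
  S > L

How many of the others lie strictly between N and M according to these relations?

The relations place N below M. An element lies strictly between them when it is forced above N and also forced below M.
Above N: {P, J, R, Q, S, H, V, K, E, U}. Below M: {T, G, P, J}.
Intersection: {P, J} — 2.

2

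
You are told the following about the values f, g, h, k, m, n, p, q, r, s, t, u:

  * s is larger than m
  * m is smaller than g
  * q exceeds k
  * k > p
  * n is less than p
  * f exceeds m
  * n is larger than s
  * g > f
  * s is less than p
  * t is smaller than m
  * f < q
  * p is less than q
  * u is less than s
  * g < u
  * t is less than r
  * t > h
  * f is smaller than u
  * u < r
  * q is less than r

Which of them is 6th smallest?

Chaining the given pairs: h < t < m < f < g < u < s < n < p < k < q < r.
Counting 6 from the smallest end gives u.

u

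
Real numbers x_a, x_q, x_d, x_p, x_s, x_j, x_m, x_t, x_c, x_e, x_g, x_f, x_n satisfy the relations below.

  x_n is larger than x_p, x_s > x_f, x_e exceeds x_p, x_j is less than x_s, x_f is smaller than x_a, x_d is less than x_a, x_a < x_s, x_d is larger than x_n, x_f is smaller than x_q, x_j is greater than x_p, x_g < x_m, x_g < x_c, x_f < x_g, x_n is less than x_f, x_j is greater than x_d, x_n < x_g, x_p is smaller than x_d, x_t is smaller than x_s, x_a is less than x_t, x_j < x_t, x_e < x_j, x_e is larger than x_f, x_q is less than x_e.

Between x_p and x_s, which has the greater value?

x_s

x_p < x_n and x_n < x_f give x_p < x_f.
Then x_f < x_e extends the chain to x_e.
Then x_e < x_j extends the chain to x_j.
With x_j < x_s: x_p < x_n < x_f < x_e < x_j < x_s.
So x_p < x_s; x_s is the larger of the two.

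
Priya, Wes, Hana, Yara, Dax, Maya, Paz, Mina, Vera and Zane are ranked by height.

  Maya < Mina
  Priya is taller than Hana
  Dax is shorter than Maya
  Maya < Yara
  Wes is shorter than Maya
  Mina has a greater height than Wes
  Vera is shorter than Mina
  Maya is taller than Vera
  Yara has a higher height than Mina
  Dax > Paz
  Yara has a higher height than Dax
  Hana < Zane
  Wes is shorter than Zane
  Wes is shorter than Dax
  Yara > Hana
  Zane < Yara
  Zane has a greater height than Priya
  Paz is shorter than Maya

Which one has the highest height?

Yara

Paz is not greatest since Paz < Maya; Hana is not greatest since Hana < Yara; Vera is not greatest since Vera < Maya; Wes is not greatest since Wes < Mina; Priya is not greatest since Priya < Zane; Dax is not greatest since Dax < Maya; Maya is not greatest since Maya < Mina; Zane is not greatest since Zane < Yara; Mina is not greatest since Mina < Yara.
Only Yara has nothing above it, so Yara is the highest height.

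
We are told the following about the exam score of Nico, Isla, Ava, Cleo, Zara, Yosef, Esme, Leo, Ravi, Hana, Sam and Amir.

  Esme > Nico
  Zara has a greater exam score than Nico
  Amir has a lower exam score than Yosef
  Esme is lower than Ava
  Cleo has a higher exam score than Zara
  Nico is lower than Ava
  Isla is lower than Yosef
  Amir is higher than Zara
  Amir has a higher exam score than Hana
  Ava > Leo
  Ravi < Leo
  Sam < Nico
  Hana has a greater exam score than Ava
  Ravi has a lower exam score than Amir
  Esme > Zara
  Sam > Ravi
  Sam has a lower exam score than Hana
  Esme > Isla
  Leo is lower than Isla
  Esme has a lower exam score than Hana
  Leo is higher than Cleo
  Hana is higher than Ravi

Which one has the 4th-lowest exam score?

The consecutive relations fix a unique order: Ravi < Sam < Nico < Zara < Cleo < Leo < Isla < Esme < Ava < Hana < Amir < Yosef.
Counting 4 from the smallest end gives Zara.

Zara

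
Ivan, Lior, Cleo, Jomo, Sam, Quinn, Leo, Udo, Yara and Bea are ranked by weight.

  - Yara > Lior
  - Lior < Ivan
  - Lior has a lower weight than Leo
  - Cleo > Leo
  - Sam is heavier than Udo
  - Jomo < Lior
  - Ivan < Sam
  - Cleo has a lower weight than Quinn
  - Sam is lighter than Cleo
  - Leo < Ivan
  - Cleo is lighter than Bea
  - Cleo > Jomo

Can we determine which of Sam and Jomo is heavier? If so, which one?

The relevant relations are Jomo < Lior; Lior < Leo; Leo < Ivan; Ivan < Sam.
Together: Jomo < Lior < Leo < Ivan < Sam.
So Sam is heavier.

Sam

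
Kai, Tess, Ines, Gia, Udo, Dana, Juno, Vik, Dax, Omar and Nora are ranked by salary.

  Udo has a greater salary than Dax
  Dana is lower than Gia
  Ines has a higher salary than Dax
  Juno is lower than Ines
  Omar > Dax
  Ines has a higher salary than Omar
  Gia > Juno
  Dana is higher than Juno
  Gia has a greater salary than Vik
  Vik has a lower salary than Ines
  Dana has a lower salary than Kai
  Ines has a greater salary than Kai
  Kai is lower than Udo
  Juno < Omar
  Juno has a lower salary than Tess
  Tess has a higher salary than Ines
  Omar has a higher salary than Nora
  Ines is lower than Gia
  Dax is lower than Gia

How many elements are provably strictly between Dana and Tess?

2

The relations place Dana below Tess. An element lies strictly between them when it is forced above Dana and also forced below Tess.
Above Dana: {Kai, Ines, Udo, Gia}. Below Tess: {Juno, Nora, Dax, Omar, Kai, Vik, Ines}.
Intersection: {Kai, Ines} — 2.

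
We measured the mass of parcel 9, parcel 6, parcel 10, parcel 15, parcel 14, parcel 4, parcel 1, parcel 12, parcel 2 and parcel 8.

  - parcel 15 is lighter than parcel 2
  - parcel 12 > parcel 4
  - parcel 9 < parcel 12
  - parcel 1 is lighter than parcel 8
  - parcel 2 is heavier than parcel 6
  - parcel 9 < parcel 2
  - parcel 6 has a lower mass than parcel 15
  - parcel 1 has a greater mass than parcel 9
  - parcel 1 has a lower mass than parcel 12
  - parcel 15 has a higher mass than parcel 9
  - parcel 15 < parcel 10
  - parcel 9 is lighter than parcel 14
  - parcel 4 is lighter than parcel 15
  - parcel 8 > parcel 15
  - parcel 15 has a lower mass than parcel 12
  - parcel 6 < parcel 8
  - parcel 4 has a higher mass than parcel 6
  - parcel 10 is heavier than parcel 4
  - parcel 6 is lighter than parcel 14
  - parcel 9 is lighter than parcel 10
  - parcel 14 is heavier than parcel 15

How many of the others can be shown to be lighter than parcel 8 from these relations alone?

The elements the relations force below parcel 8 are parcel 6, parcel 4, parcel 9, parcel 15, parcel 1 — no chain reaches any other.
That is 5.

5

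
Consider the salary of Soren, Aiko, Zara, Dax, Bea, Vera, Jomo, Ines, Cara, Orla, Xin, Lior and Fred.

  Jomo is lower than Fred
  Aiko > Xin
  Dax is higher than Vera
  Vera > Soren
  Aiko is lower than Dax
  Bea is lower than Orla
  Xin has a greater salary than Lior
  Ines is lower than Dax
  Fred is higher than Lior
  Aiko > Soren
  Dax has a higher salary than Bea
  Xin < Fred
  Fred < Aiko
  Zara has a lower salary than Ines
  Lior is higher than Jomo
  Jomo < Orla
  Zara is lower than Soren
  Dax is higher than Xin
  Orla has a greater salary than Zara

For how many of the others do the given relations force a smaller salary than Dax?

10

From Dax the given relations immediately reach Xin, Bea, Vera, Aiko, Ines.
From those, Zara, Lior, Soren, Fred — 9 in total.
From those, Jomo — 10 in total.
No other element is forced below Dax by the given relations, so the count is 10.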